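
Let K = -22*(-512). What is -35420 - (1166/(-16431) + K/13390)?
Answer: -3896481136922/110005545 ≈ -35421.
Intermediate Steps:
K = 11264
-35420 - (1166/(-16431) + K/13390) = -35420 - (1166/(-16431) + 11264/13390) = -35420 - (1166*(-1/16431) + 11264*(1/13390)) = -35420 - (-1166/16431 + 5632/6695) = -35420 - 1*84733022/110005545 = -35420 - 84733022/110005545 = -3896481136922/110005545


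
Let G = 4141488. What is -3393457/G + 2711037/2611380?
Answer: 197176788533/901249911120 ≈ 0.21878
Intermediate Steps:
-3393457/G + 2711037/2611380 = -3393457/4141488 + 2711037/2611380 = -3393457*1/4141488 + 2711037*(1/2611380) = -3393457/4141488 + 903679/870460 = 197176788533/901249911120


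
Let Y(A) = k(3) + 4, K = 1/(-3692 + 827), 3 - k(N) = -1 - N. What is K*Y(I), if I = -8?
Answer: -11/2865 ≈ -0.0038394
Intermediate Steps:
k(N) = 4 + N (k(N) = 3 - (-1 - N) = 3 + (1 + N) = 4 + N)
K = -1/2865 (K = 1/(-2865) = -1/2865 ≈ -0.00034904)
Y(A) = 11 (Y(A) = (4 + 3) + 4 = 7 + 4 = 11)
K*Y(I) = -1/2865*11 = -11/2865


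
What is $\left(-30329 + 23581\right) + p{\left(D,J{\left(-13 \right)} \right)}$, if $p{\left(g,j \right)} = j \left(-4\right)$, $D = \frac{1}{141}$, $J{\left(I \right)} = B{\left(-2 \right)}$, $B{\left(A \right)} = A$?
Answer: $-6740$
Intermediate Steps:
$J{\left(I \right)} = -2$
$D = \frac{1}{141} \approx 0.0070922$
$p{\left(g,j \right)} = - 4 j$
$\left(-30329 + 23581\right) + p{\left(D,J{\left(-13 \right)} \right)} = \left(-30329 + 23581\right) - -8 = -6748 + 8 = -6740$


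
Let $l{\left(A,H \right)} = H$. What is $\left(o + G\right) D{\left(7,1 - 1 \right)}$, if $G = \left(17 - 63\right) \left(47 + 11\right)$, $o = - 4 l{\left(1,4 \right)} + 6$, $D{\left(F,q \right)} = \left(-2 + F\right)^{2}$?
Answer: $-66950$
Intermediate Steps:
$o = -10$ ($o = \left(-4\right) 4 + 6 = -16 + 6 = -10$)
$G = -2668$ ($G = \left(-46\right) 58 = -2668$)
$\left(o + G\right) D{\left(7,1 - 1 \right)} = \left(-10 - 2668\right) \left(-2 + 7\right)^{2} = - 2678 \cdot 5^{2} = \left(-2678\right) 25 = -66950$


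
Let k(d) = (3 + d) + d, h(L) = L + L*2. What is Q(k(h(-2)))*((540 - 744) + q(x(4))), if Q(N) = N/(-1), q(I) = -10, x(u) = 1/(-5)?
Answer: -1926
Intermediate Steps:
h(L) = 3*L (h(L) = L + 2*L = 3*L)
x(u) = -⅕
k(d) = 3 + 2*d
Q(N) = -N (Q(N) = N*(-1) = -N)
Q(k(h(-2)))*((540 - 744) + q(x(4))) = (-(3 + 2*(3*(-2))))*((540 - 744) - 10) = (-(3 + 2*(-6)))*(-204 - 10) = -(3 - 12)*(-214) = -1*(-9)*(-214) = 9*(-214) = -1926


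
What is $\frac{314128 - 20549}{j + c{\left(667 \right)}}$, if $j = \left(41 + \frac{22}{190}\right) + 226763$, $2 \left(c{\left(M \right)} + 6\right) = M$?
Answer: $\frac{55780010}{43155007} \approx 1.2925$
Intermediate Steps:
$c{\left(M \right)} = -6 + \frac{M}{2}$
$j = \frac{21546391}{95}$ ($j = \left(41 + 22 \cdot \frac{1}{190}\right) + 226763 = \left(41 + \frac{11}{95}\right) + 226763 = \frac{3906}{95} + 226763 = \frac{21546391}{95} \approx 2.268 \cdot 10^{5}$)
$\frac{314128 - 20549}{j + c{\left(667 \right)}} = \frac{314128 - 20549}{\frac{21546391}{95} + \left(-6 + \frac{1}{2} \cdot 667\right)} = \frac{293579}{\frac{21546391}{95} + \left(-6 + \frac{667}{2}\right)} = \frac{293579}{\frac{21546391}{95} + \frac{655}{2}} = \frac{293579}{\frac{43155007}{190}} = 293579 \cdot \frac{190}{43155007} = \frac{55780010}{43155007}$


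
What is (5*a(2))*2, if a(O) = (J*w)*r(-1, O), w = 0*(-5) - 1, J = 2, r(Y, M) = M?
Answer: -40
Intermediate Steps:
w = -1 (w = 0 - 1 = -1)
a(O) = -2*O (a(O) = (2*(-1))*O = -2*O)
(5*a(2))*2 = (5*(-2*2))*2 = (5*(-4))*2 = -20*2 = -40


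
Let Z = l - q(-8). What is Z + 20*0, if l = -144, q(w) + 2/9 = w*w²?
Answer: 3314/9 ≈ 368.22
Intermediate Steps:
q(w) = -2/9 + w³ (q(w) = -2/9 + w*w² = -2/9 + w³)
Z = 3314/9 (Z = -144 - (-2/9 + (-8)³) = -144 - (-2/9 - 512) = -144 - 1*(-4610/9) = -144 + 4610/9 = 3314/9 ≈ 368.22)
Z + 20*0 = 3314/9 + 20*0 = 3314/9 + 0 = 3314/9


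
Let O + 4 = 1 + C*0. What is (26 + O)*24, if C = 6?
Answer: 552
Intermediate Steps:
O = -3 (O = -4 + (1 + 6*0) = -4 + (1 + 0) = -4 + 1 = -3)
(26 + O)*24 = (26 - 3)*24 = 23*24 = 552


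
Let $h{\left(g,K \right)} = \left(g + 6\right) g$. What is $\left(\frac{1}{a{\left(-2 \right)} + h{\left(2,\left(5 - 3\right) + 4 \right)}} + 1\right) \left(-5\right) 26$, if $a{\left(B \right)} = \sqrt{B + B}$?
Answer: $-138 + i \approx -138.0 + 1.0 i$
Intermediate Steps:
$a{\left(B \right)} = \sqrt{2} \sqrt{B}$ ($a{\left(B \right)} = \sqrt{2 B} = \sqrt{2} \sqrt{B}$)
$h{\left(g,K \right)} = g \left(6 + g\right)$ ($h{\left(g,K \right)} = \left(6 + g\right) g = g \left(6 + g\right)$)
$\left(\frac{1}{a{\left(-2 \right)} + h{\left(2,\left(5 - 3\right) + 4 \right)}} + 1\right) \left(-5\right) 26 = \left(\frac{1}{\sqrt{2} \sqrt{-2} + 2 \left(6 + 2\right)} + 1\right) \left(-5\right) 26 = \left(\frac{1}{\sqrt{2} i \sqrt{2} + 2 \cdot 8} + 1\right) \left(-5\right) 26 = \left(\frac{1}{2 i + 16} + 1\right) \left(-5\right) 26 = \left(\frac{1}{16 + 2 i} + 1\right) \left(-5\right) 26 = \left(\frac{16 - 2 i}{260} + 1\right) \left(-5\right) 26 = \left(1 + \frac{16 - 2 i}{260}\right) \left(-5\right) 26 = \left(-5 - \frac{16 - 2 i}{52}\right) 26 = -130 - \frac{16 - 2 i}{2}$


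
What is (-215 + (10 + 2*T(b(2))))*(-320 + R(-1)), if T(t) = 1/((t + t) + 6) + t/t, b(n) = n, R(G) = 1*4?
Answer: 320424/5 ≈ 64085.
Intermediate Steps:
R(G) = 4
T(t) = 1 + 1/(6 + 2*t) (T(t) = 1/(2*t + 6) + 1 = 1/(6 + 2*t) + 1 = 1 + 1/(6 + 2*t))
(-215 + (10 + 2*T(b(2))))*(-320 + R(-1)) = (-215 + (10 + 2*((7/2 + 2)/(3 + 2))))*(-320 + 4) = (-215 + (10 + 2*((11/2)/5)))*(-316) = (-215 + (10 + 2*((1/5)*(11/2))))*(-316) = (-215 + (10 + 2*(11/10)))*(-316) = (-215 + (10 + 11/5))*(-316) = (-215 + 61/5)*(-316) = -1014/5*(-316) = 320424/5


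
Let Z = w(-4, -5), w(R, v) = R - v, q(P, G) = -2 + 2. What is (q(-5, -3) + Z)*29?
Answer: 29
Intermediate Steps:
q(P, G) = 0
Z = 1 (Z = -4 - 1*(-5) = -4 + 5 = 1)
(q(-5, -3) + Z)*29 = (0 + 1)*29 = 1*29 = 29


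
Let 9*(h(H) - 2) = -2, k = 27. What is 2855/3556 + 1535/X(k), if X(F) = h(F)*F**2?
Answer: 2289635/1152144 ≈ 1.9873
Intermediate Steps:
h(H) = 16/9 (h(H) = 2 + (1/9)*(-2) = 2 - 2/9 = 16/9)
X(F) = 16*F**2/9
2855/3556 + 1535/X(k) = 2855/3556 + 1535/(((16/9)*27**2)) = 2855*(1/3556) + 1535/(((16/9)*729)) = 2855/3556 + 1535/1296 = 2289635/1152144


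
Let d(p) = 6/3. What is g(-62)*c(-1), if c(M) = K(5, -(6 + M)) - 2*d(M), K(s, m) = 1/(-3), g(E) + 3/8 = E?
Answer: 6487/24 ≈ 270.29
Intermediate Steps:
g(E) = -3/8 + E
d(p) = 2 (d(p) = 6*(1/3) = 2)
K(s, m) = -1/3
c(M) = -13/3 (c(M) = -1/3 - 2*2 = -1/3 - 4 = -13/3)
g(-62)*c(-1) = (-3/8 - 62)*(-13/3) = -499/8*(-13/3) = 6487/24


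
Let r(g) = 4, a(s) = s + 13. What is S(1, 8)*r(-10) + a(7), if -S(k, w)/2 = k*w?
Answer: -44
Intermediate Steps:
a(s) = 13 + s
S(k, w) = -2*k*w
S(1, 8)*r(-10) + a(7) = -2*1*8*4 + (13 + 7) = -16*4 + 20 = -64 + 20 = -44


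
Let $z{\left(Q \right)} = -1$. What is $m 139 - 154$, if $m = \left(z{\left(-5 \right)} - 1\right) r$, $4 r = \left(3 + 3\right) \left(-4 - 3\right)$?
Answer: $2765$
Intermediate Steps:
$r = - \frac{21}{2}$ ($r = \frac{\left(3 + 3\right) \left(-4 - 3\right)}{4} = \frac{6 \left(-7\right)}{4} = \frac{1}{4} \left(-42\right) = - \frac{21}{2} \approx -10.5$)
$m = 21$ ($m = \left(-1 - 1\right) \left(- \frac{21}{2}\right) = \left(-2\right) \left(- \frac{21}{2}\right) = 21$)
$m 139 - 154 = 21 \cdot 139 - 154 = 2919 - 154 = 2765$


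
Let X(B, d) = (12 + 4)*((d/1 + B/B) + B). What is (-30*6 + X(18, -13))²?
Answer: 7056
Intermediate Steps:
X(B, d) = 16 + 16*B + 16*d (X(B, d) = 16*((d*1 + 1) + B) = 16*((d + 1) + B) = 16*((1 + d) + B) = 16*(1 + B + d) = 16 + 16*B + 16*d)
(-30*6 + X(18, -13))² = (-30*6 + (16 + 16*18 + 16*(-13)))² = (-180 + (16 + 288 - 208))² = (-180 + 96)² = (-84)² = 7056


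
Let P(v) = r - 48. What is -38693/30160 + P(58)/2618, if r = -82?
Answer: -52609537/39479440 ≈ -1.3326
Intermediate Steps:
P(v) = -130 (P(v) = -82 - 48 = -130)
-38693/30160 + P(58)/2618 = -38693/30160 - 130/2618 = -38693*1/30160 - 130*1/2618 = -38693/30160 - 65/1309 = -52609537/39479440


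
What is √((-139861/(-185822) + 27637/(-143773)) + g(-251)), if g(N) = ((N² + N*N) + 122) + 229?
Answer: 3*√204502124758038690099062/3816598058 ≈ 355.46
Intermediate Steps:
g(N) = 351 + 2*N² (g(N) = ((N² + N²) + 122) + 229 = (2*N² + 122) + 229 = (122 + 2*N²) + 229 = 351 + 2*N²)
√((-139861/(-185822) + 27637/(-143773)) + g(-251)) = √((-139861/(-185822) + 27637/(-143773)) + (351 + 2*(-251)²)) = √((-139861*(-1/185822) + 27637*(-1/143773)) + (351 + 2*63001)) = √((139861/185822 - 27637/143773) + (351 + 126002)) = √(2138953277/3816598058 + 126353) = √(482240753375751/3816598058) = 3*√204502124758038690099062/3816598058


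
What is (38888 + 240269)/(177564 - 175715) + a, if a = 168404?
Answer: 311658153/1849 ≈ 1.6856e+5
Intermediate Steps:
(38888 + 240269)/(177564 - 175715) + a = (38888 + 240269)/(177564 - 175715) + 168404 = 279157/1849 + 168404 = 311658153/1849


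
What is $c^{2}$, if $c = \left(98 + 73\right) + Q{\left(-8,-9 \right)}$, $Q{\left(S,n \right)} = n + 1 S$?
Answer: $23716$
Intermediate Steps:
$Q{\left(S,n \right)} = S + n$ ($Q{\left(S,n \right)} = n + S = S + n$)
$c = 154$ ($c = \left(98 + 73\right) - 17 = 171 - 17 = 154$)
$c^{2} = 154^{2} = 23716$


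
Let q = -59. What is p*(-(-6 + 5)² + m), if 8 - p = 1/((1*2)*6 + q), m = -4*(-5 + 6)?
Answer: -1885/47 ≈ -40.106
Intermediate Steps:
m = -4 (m = -4*1 = -4)
p = 377/47 (p = 8 - 1/((1*2)*6 - 59) = 8 - 1/(2*6 - 59) = 8 - 1/(12 - 59) = 8 - 1/(-47) = 8 - 1*(-1/47) = 8 + 1/47 = 377/47 ≈ 8.0213)
p*(-(-6 + 5)² + m) = 377*(-(-6 + 5)² - 4)/47 = 377*(-1*(-1)² - 4)/47 = 377*(-1*1 - 4)/47 = 377*(-1 - 4)/47 = (377/47)*(-5) = -1885/47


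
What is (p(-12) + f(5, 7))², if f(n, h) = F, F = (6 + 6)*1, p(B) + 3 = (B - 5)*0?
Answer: 81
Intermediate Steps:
p(B) = -3 (p(B) = -3 + (B - 5)*0 = -3 + (-5 + B)*0 = -3 + 0 = -3)
F = 12 (F = 12*1 = 12)
f(n, h) = 12
(p(-12) + f(5, 7))² = (-3 + 12)² = 9² = 81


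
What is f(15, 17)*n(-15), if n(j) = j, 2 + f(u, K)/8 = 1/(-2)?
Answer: 300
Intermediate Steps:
f(u, K) = -20 (f(u, K) = -16 + 8/(-2) = -16 + 8*(-½) = -16 - 4 = -20)
f(15, 17)*n(-15) = -20*(-15) = 300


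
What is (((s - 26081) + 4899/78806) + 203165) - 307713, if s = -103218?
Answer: -18428541783/78806 ≈ -2.3385e+5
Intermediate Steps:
(((s - 26081) + 4899/78806) + 203165) - 307713 = (((-103218 - 26081) + 4899/78806) + 203165) - 307713 = ((-129299 + 4899*(1/78806)) + 203165) - 307713 = ((-129299 + 4899/78806) + 203165) - 307713 = (-10189532095/78806 + 203165) - 307713 = 5821088895/78806 - 307713 = -18428541783/78806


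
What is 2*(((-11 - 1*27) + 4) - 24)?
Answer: -116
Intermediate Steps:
2*(((-11 - 1*27) + 4) - 24) = 2*(((-11 - 27) + 4) - 24) = 2*((-38 + 4) - 24) = 2*(-34 - 24) = 2*(-58) = -116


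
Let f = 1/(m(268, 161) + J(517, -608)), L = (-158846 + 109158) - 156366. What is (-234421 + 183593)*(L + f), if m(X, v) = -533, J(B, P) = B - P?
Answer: 1550050268669/148 ≈ 1.0473e+10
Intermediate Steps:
L = -206054 (L = -49688 - 156366 = -206054)
f = 1/592 (f = 1/(-533 + (517 - 1*(-608))) = 1/(-533 + (517 + 608)) = 1/(-533 + 1125) = 1/592 ≈ 0.0016892)
(-234421 + 183593)*(L + f) = (-234421 + 183593)*(-206054 + 1/592) = -50828*(-121983967/592) = 1550050268669/148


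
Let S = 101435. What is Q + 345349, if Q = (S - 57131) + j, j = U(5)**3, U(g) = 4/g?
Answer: 48706689/125 ≈ 3.8965e+5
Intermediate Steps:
j = 64/125 (j = (4/5)**3 = 64/125 ≈ 0.51200)
Q = 5538064/125 (Q = (101435 - 57131) + 64/125 = 44304 + 64/125 = 5538064/125 ≈ 44305.)
Q + 345349 = 5538064/125 + 345349 = 48706689/125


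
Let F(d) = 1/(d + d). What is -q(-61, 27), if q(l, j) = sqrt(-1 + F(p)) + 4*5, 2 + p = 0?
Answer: -20 - I*sqrt(5)/2 ≈ -20.0 - 1.118*I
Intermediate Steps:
p = -2 (p = -2 + 0 = -2)
F(d) = 1/(2*d)
q(l, j) = 20 + I*sqrt(5)/2 (q(l, j) = sqrt(-1 + (1/2)/(-2)) + 4*5 = sqrt(-1 + (1/2)*(-1/2)) + 20 = sqrt(-1 - 1/4) + 20 = sqrt(-5/4) + 20 = I*sqrt(5)/2 + 20 = 20 + I*sqrt(5)/2)
-q(-61, 27) = -(20 + I*sqrt(5)/2) = -20 - I*sqrt(5)/2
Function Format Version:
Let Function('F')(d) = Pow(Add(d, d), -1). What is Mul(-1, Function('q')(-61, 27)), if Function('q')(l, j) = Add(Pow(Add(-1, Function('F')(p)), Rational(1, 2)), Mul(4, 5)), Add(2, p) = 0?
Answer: Add(-20, Mul(Rational(-1, 2), I, Pow(5, Rational(1, 2)))) ≈ Add(-20.000, Mul(-1.1180, I))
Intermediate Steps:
p = -2 (p = Add(-2, 0) = -2)
Function('F')(d) = Mul(Rational(1, 2), Pow(d, -1)) (Function('F')(d) = Pow(Mul(2, d), -1) = Mul(Rational(1, 2), Pow(d, -1)))
Function('q')(l, j) = Add(20, Mul(Rational(1, 2), I, Pow(5, Rational(1, 2)))) (Function('q')(l, j) = Add(Pow(Add(-1, Mul(Rational(1, 2), Pow(-2, -1))), Rational(1, 2)), Mul(4, 5)) = Add(Pow(Add(-1, Mul(Rational(1, 2), Rational(-1, 2))), Rational(1, 2)), 20) = Add(Pow(Add(-1, Rational(-1, 4)), Rational(1, 2)), 20) = Add(Pow(Rational(-5, 4), Rational(1, 2)), 20) = Add(Mul(Rational(1, 2), I, Pow(5, Rational(1, 2))), 20) = Add(20, Mul(Rational(1, 2), I, Pow(5, Rational(1, 2)))))
Mul(-1, Function('q')(-61, 27)) = Mul(-1, Add(20, Mul(Rational(1, 2), I, Pow(5, Rational(1, 2))))) = Add(-20, Mul(Rational(-1, 2), I, Pow(5, Rational(1, 2))))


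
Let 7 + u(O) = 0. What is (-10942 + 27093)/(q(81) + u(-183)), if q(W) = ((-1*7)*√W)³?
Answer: -16151/250054 ≈ -0.064590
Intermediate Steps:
u(O) = -7 (u(O) = -7 + 0 = -7)
q(W) = -343*W^(3/2) (q(W) = (-7*√W)³ = -343*W^(3/2))
(-10942 + 27093)/(q(81) + u(-183)) = (-10942 + 27093)/(-343*81^(3/2) - 7) = 16151/(-343*729 - 7) = 16151/(-250047 - 7) = 16151/(-250054) = 16151*(-1/250054) = -16151/250054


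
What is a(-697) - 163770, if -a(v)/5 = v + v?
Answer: -156800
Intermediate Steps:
a(v) = -10*v (a(v) = -5*(v + v) = -10*v)
a(-697) - 163770 = -10*(-697) - 163770 = 6970 - 163770 = -156800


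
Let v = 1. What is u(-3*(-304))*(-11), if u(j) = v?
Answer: -11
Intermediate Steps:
u(j) = 1
u(-3*(-304))*(-11) = 1*(-11) = -11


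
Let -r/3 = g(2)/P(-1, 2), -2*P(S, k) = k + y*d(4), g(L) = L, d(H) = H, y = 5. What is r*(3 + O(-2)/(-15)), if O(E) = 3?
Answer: 84/55 ≈ 1.5273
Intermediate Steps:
P(S, k) = -10 - k/2 (P(S, k) = -(k + 5*4)/2 = -(k + 20)/2 = -(20 + k)/2 = -10 - k/2)
r = 6/11 (r = -6/(-10 - 1/2*2) = -6/(-10 - 1) = -6/(-11) = -6*(-1)/11 = -3*(-2/11) = 6/11 ≈ 0.54545)
r*(3 + O(-2)/(-15)) = 6*(3 + 3/(-15))/11 = 6*(3 + 3*(-1/15))/11 = 6*(3 - 1/5)/11 = (6/11)*(14/5) = 84/55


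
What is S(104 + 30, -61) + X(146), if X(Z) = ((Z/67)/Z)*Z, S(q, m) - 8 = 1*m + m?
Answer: -7492/67 ≈ -111.82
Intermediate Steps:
S(q, m) = 8 + 2*m (S(q, m) = 8 + (1*m + m) = 8 + (m + m) = 8 + 2*m)
X(Z) = Z/67 (X(Z) = ((Z*(1/67))/Z)*Z = ((Z/67)/Z)*Z = Z/67)
S(104 + 30, -61) + X(146) = (8 + 2*(-61)) + (1/67)*146 = (8 - 122) + 146/67 = -114 + 146/67 = -7492/67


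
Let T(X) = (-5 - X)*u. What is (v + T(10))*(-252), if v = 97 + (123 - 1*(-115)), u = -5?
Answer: -103320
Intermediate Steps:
T(X) = 25 + 5*X (T(X) = (-5 - X)*(-5) = 25 + 5*X)
v = 335 (v = 97 + (123 + 115) = 97 + 238 = 335)
(v + T(10))*(-252) = (335 + (25 + 5*10))*(-252) = (335 + (25 + 50))*(-252) = (335 + 75)*(-252) = 410*(-252) = -103320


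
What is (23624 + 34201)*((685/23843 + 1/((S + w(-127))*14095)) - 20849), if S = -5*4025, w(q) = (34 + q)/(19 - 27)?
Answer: -13038606682713801005310/10815109289219 ≈ -1.2056e+9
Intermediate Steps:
w(q) = -17/4 - q/8 (w(q) = (34 + q)/(-8) = (34 + q)*(-1/8) = -17/4 - q/8)
S = -20125
(23624 + 34201)*((685/23843 + 1/((S + w(-127))*14095)) - 20849) = (23624 + 34201)*((685/23843 + 1/(-20125 + (-17/4 - 1/8*(-127))*14095)) - 20849) = 57825*((685*(1/23843) + (1/14095)/(-20125 + (-17/4 + 127/8))) - 20849) = 57825*((685/23843 + (1/14095)/(-20125 + 93/8)) - 20849) = 57825*((685/23843 + (1/14095)/(-160907/8)) - 20849) = 57825*((685/23843 - 8/160907*1/14095) - 20849) = 57825*((685/23843 - 8/2267984165) - 20849) = 57825*(1553568962281/54075546446095 - 20849) = 57825*(-1127419514285672374/54075546446095) = -13038606682713801005310/10815109289219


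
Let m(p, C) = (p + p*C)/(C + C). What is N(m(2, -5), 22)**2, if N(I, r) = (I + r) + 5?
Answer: 19321/25 ≈ 772.84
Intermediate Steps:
m(p, C) = (p + C*p)/(2*C) (m(p, C) = (p + C*p)/((2*C)) = (p + C*p)*(1/(2*C)) = (p + C*p)/(2*C))
N(I, r) = 5 + I + r
N(m(2, -5), 22)**2 = (5 + (1/2)*2*(1 - 5)/(-5) + 22)**2 = (5 + (1/2)*2*(-1/5)*(-4) + 22)**2 = (5 + 4/5 + 22)**2 = (139/5)**2 = 19321/25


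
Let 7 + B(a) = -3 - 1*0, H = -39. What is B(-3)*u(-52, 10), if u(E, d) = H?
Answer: 390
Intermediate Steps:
u(E, d) = -39
B(a) = -10 (B(a) = -7 + (-3 - 1*0) = -7 + (-3 + 0) = -7 - 3 = -10)
B(-3)*u(-52, 10) = -10*(-39) = 390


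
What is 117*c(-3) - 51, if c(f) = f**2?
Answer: 1002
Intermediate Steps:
117*c(-3) - 51 = 117*(-3)**2 - 51 = 117*9 - 51 = 1053 - 51 = 1002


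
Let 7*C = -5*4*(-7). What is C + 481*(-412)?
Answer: -198152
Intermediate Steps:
C = 20 (C = (-5*4*(-7))/7 = (-20*(-7))/7 = (1/7)*140 = 20)
C + 481*(-412) = 20 + 481*(-412) = 20 - 198172 = -198152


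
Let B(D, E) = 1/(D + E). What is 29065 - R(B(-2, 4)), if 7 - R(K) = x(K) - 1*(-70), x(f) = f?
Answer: 58257/2 ≈ 29129.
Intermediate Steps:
R(K) = -63 - K (R(K) = 7 - (K - 1*(-70)) = 7 - (K + 70) = 7 - (70 + K) = 7 + (-70 - K) = -63 - K)
29065 - R(B(-2, 4)) = 29065 - (-63 - 1/(-2 + 4)) = 29065 - (-63 - 1/2) = 29065 - (-63 - 1*½) = 29065 - (-63 - ½) = 29065 - 1*(-127/2) = 29065 + 127/2 = 58257/2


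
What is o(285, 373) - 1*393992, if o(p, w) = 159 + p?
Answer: -393548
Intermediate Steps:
o(285, 373) - 1*393992 = (159 + 285) - 1*393992 = 444 - 393992 = -393548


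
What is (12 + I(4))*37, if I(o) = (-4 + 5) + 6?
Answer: 703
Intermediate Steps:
I(o) = 7 (I(o) = 1 + 6 = 7)
(12 + I(4))*37 = (12 + 7)*37 = 19*37 = 703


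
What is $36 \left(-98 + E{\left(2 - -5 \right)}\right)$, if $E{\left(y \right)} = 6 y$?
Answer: $-2016$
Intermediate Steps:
$36 \left(-98 + E{\left(2 - -5 \right)}\right) = 36 \left(-98 + 6 \left(2 - -5\right)\right) = 36 \left(-98 + 6 \left(2 + 5\right)\right) = 36 \left(-98 + 6 \cdot 7\right) = 36 \left(-98 + 42\right) = 36 \left(-56\right) = -2016$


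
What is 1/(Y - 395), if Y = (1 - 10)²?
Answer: -1/314 ≈ -0.0031847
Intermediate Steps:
Y = 81 (Y = (-9)² = 81)
1/(Y - 395) = 1/(81 - 395) = 1/(-314) = -1/314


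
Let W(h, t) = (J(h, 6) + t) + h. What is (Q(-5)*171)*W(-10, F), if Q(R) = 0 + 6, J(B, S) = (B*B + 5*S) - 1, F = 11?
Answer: 133380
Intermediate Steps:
J(B, S) = -1 + B² + 5*S (J(B, S) = (B² + 5*S) - 1 = -1 + B² + 5*S)
Q(R) = 6
W(h, t) = 29 + h + t + h² (W(h, t) = ((-1 + h² + 5*6) + t) + h = ((-1 + h² + 30) + t) + h = ((29 + h²) + t) + h = (29 + t + h²) + h = 29 + h + t + h²)
(Q(-5)*171)*W(-10, F) = (6*171)*(29 - 10 + 11 + (-10)²) = 1026*(29 - 10 + 11 + 100) = 1026*130 = 133380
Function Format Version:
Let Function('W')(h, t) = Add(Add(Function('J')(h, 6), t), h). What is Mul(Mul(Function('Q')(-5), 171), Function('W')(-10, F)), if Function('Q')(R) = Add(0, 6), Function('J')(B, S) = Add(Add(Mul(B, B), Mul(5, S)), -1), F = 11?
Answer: 133380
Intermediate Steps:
Function('J')(B, S) = Add(-1, Pow(B, 2), Mul(5, S)) (Function('J')(B, S) = Add(Add(Pow(B, 2), Mul(5, S)), -1) = Add(-1, Pow(B, 2), Mul(5, S)))
Function('Q')(R) = 6
Function('W')(h, t) = Add(29, h, t, Pow(h, 2)) (Function('W')(h, t) = Add(Add(Add(-1, Pow(h, 2), Mul(5, 6)), t), h) = Add(Add(Add(-1, Pow(h, 2), 30), t), h) = Add(Add(Add(29, Pow(h, 2)), t), h) = Add(Add(29, t, Pow(h, 2)), h) = Add(29, h, t, Pow(h, 2)))
Mul(Mul(Function('Q')(-5), 171), Function('W')(-10, F)) = Mul(Mul(6, 171), Add(29, -10, 11, Pow(-10, 2))) = Mul(1026, Add(29, -10, 11, 100)) = Mul(1026, 130) = 133380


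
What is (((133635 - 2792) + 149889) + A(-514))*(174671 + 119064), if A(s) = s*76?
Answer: 70986349980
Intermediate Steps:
A(s) = 76*s
(((133635 - 2792) + 149889) + A(-514))*(174671 + 119064) = (((133635 - 2792) + 149889) + 76*(-514))*(174671 + 119064) = ((130843 + 149889) - 39064)*293735 = (280732 - 39064)*293735 = 241668*293735 = 70986349980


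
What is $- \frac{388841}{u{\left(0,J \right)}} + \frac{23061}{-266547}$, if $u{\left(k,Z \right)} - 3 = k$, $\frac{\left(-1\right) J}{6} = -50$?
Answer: $- \frac{34548157070}{266547} \approx -1.2961 \cdot 10^{5}$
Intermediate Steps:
$J = 300$ ($J = \left(-6\right) \left(-50\right) = 300$)
$u{\left(k,Z \right)} = 3 + k$
$- \frac{388841}{u{\left(0,J \right)}} + \frac{23061}{-266547} = - \frac{388841}{3 + 0} + \frac{23061}{-266547} = - \frac{388841}{3} + 23061 \left(- \frac{1}{266547}\right) = \left(-388841\right) \frac{1}{3} - \frac{7687}{88849} = - \frac{388841}{3} - \frac{7687}{88849} = - \frac{34548157070}{266547}$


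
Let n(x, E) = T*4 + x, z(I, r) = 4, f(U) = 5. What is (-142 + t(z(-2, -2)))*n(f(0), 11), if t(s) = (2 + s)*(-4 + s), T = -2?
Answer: 426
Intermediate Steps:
t(s) = (-4 + s)*(2 + s)
n(x, E) = -8 + x (n(x, E) = -2*4 + x = -8 + x)
(-142 + t(z(-2, -2)))*n(f(0), 11) = (-142 + (-8 + 4**2 - 2*4))*(-8 + 5) = (-142 + (-8 + 16 - 8))*(-3) = (-142 + 0)*(-3) = -142*(-3) = 426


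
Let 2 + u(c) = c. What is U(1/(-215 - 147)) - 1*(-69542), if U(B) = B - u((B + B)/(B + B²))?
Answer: 9087886559/130682 ≈ 69542.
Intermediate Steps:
u(c) = -2 + c
U(B) = 2 + B - 2*B/(B + B²) (U(B) = B - (-2 + (B + B)/(B + B²)) = B - (-2 + (2*B)/(B + B²)) = B - (-2 + 2*B/(B + B²)) = B + (2 - 2*B/(B + B²)) = 2 + B - 2*B/(B + B²))
U(1/(-215 - 147)) - 1*(-69542) = (3 + 1/(-215 - 147))/((-215 - 147)*(1 + 1/(-215 - 147))) - 1*(-69542) = (3 + 1/(-362))/((-362)*(1 + 1/(-362))) + 69542 = -(3 - 1/362)/(362*(1 - 1/362)) + 69542 = -1/362*1085/362/361/362 + 69542 = -1/362*362/361*1085/362 + 69542 = -1085/130682 + 69542 = 9087886559/130682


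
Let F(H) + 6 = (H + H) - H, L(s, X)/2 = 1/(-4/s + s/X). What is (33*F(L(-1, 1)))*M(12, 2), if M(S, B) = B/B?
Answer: -176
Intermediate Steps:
L(s, X) = 2/(-4/s + s/X)
F(H) = -6 + H (F(H) = -6 + ((H + H) - H) = -6 + (2*H - H) = -6 + H)
M(S, B) = 1
(33*F(L(-1, 1)))*M(12, 2) = (33*(-6 + 2*1*(-1)/((-1)² - 4*1)))*1 = (33*(-6 + 2*1*(-1)/(1 - 4)))*1 = (33*(-6 + 2*1*(-1)/(-3)))*1 = (33*(-6 + 2*1*(-1)*(-⅓)))*1 = (33*(-6 + ⅔))*1 = (33*(-16/3))*1 = -176*1 = -176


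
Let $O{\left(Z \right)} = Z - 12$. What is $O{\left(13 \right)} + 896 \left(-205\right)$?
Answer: $-183679$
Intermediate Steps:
$O{\left(Z \right)} = -12 + Z$
$O{\left(13 \right)} + 896 \left(-205\right) = \left(-12 + 13\right) + 896 \left(-205\right) = 1 - 183680 = -183679$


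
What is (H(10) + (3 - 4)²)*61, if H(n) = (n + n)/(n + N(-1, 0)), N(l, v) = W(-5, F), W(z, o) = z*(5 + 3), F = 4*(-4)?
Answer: 61/3 ≈ 20.333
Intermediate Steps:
F = -16
W(z, o) = 8*z (W(z, o) = z*8 = 8*z)
N(l, v) = -40 (N(l, v) = 8*(-5) = -40)
H(n) = 2*n/(-40 + n) (H(n) = (n + n)/(n - 40) = (2*n)/(-40 + n) = 2*n/(-40 + n))
(H(10) + (3 - 4)²)*61 = (2*10/(-40 + 10) + (3 - 4)²)*61 = (2*10/(-30) + (-1)²)*61 = (2*10*(-1/30) + 1)*61 = (-⅔ + 1)*61 = (⅓)*61 = 61/3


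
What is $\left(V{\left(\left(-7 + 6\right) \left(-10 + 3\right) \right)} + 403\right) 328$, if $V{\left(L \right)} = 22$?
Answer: $139400$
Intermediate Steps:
$\left(V{\left(\left(-7 + 6\right) \left(-10 + 3\right) \right)} + 403\right) 328 = \left(22 + 403\right) 328 = 425 \cdot 328 = 139400$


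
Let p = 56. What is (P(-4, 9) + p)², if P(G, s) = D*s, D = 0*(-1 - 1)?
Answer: 3136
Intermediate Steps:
D = 0 (D = 0*(-2) = 0)
P(G, s) = 0 (P(G, s) = 0*s = 0)
(P(-4, 9) + p)² = (0 + 56)² = 56² = 3136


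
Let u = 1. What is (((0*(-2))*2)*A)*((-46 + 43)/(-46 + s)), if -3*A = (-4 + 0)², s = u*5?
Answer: 0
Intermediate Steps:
s = 5 (s = 1*5 = 5)
A = -16/3 (A = -(-4 + 0)²/3 = -⅓*(-4)² = -⅓*16 = -16/3 ≈ -5.3333)
(((0*(-2))*2)*A)*((-46 + 43)/(-46 + s)) = (((0*(-2))*2)*(-16/3))*((-46 + 43)/(-46 + 5)) = ((0*2)*(-16/3))*(-3/(-41)) = (0*(-16/3))*(-3*(-1/41)) = 0*(3/41) = 0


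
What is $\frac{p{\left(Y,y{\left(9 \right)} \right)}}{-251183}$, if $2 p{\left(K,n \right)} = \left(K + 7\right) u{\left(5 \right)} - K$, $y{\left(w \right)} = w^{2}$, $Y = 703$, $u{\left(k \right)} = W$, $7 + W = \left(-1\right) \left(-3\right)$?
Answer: $\frac{3543}{502366} \approx 0.0070526$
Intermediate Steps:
$W = -4$ ($W = -7 - -3 = -7 + 3 = -4$)
$u{\left(k \right)} = -4$
$p{\left(K,n \right)} = -14 - \frac{5 K}{2}$ ($p{\left(K,n \right)} = \frac{\left(K + 7\right) \left(-4\right) - K}{2} = \frac{\left(7 + K\right) \left(-4\right) - K}{2} = \frac{\left(-28 - 4 K\right) - K}{2} = \frac{-28 - 5 K}{2} = -14 - \frac{5 K}{2}$)
$\frac{p{\left(Y,y{\left(9 \right)} \right)}}{-251183} = \frac{-14 - \frac{3515}{2}}{-251183} = \left(-14 - \frac{3515}{2}\right) \left(- \frac{1}{251183}\right) = \left(- \frac{3543}{2}\right) \left(- \frac{1}{251183}\right) = \frac{3543}{502366}$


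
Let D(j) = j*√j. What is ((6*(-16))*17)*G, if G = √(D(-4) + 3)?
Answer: -1632*√(3 - 8*I) ≈ -3920.9 + 2717.2*I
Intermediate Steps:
D(j) = j^(3/2)
G = √(3 - 8*I) (G = √((-4)^(3/2) + 3) = √(-8*I + 3) = √(3 - 8*I) ≈ 2.4025 - 1.6649*I)
((6*(-16))*17)*G = ((6*(-16))*17)*√(3 - 8*I) = (-96*17)*√(3 - 8*I) = -1632*√(3 - 8*I)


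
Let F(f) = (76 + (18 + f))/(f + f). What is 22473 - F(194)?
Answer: 2179809/97 ≈ 22472.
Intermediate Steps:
F(f) = (94 + f)/(2*f) (F(f) = (94 + f)/((2*f)) = (94 + f)*(1/(2*f)) = (94 + f)/(2*f))
22473 - F(194) = 22473 - (94 + 194)/(2*194) = 22473 - 288/(2*194) = 22473 - 1*72/97 = 22473 - 72/97 = 2179809/97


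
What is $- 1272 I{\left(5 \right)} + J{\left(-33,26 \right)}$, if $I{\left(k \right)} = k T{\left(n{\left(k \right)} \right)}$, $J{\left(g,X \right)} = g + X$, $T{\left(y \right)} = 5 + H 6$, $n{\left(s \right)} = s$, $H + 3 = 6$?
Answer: $-146287$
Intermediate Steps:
$H = 3$ ($H = -3 + 6 = 3$)
$T{\left(y \right)} = 23$ ($T{\left(y \right)} = 5 + 3 \cdot 6 = 5 + 18 = 23$)
$J{\left(g,X \right)} = X + g$
$I{\left(k \right)} = 23 k$ ($I{\left(k \right)} = k 23 = 23 k$)
$- 1272 I{\left(5 \right)} + J{\left(-33,26 \right)} = - 1272 \cdot 23 \cdot 5 + \left(26 - 33\right) = \left(-1272\right) 115 - 7 = -146280 - 7 = -146287$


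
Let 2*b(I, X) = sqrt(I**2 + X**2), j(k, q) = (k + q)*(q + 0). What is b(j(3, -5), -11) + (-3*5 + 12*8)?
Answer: 81 + sqrt(221)/2 ≈ 88.433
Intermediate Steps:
j(k, q) = q*(k + q) (j(k, q) = (k + q)*q = q*(k + q))
b(I, X) = sqrt(I**2 + X**2)/2
b(j(3, -5), -11) + (-3*5 + 12*8) = sqrt((-5*(3 - 5))**2 + (-11)**2)/2 + (-3*5 + 12*8) = sqrt((-5*(-2))**2 + 121)/2 + (-15 + 96) = sqrt(10**2 + 121)/2 + 81 = sqrt(100 + 121)/2 + 81 = sqrt(221)/2 + 81 = 81 + sqrt(221)/2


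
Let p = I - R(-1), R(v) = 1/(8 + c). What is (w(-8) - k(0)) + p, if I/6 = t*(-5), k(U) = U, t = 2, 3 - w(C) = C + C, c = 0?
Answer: -329/8 ≈ -41.125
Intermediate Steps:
w(C) = 3 - 2*C (w(C) = 3 - (C + C) = 3 - 2*C)
R(v) = 1/8 (R(v) = 1/(8 + 0) = 1/8)
I = -60 (I = 6*(2*(-5)) = 6*(-10) = -60)
p = -481/8 (p = -60 - 1*1/8 = -60 - 1/8 = -481/8 ≈ -60.125)
(w(-8) - k(0)) + p = ((3 - 2*(-8)) - 1*0) - 481/8 = ((3 + 16) + 0) - 481/8 = (19 + 0) - 481/8 = 19 - 481/8 = -329/8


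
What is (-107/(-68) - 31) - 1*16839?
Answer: -1147053/68 ≈ -16868.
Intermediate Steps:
(-107/(-68) - 31) - 1*16839 = (-1/68*(-107) - 31) - 16839 = (107/68 - 31) - 16839 = -2001/68 - 16839 = -1147053/68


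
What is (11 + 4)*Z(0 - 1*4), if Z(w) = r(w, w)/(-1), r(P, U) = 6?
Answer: -90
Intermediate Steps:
Z(w) = -6 (Z(w) = 6/(-1) = 6*(-1) = -6)
(11 + 4)*Z(0 - 1*4) = (11 + 4)*(-6) = 15*(-6) = -90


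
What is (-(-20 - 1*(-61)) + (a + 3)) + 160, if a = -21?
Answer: 101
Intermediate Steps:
(-(-20 - 1*(-61)) + (a + 3)) + 160 = (-(-20 - 1*(-61)) + (-21 + 3)) + 160 = (-(-20 + 61) - 18) + 160 = (-1*41 - 18) + 160 = (-41 - 18) + 160 = -59 + 160 = 101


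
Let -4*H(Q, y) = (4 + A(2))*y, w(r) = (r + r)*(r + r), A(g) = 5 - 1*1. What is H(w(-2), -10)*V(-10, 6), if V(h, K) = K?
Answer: 120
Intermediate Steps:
A(g) = 4 (A(g) = 5 - 1 = 4)
w(r) = 4*r² (w(r) = (2*r)*(2*r) = 4*r²)
H(Q, y) = -2*y (H(Q, y) = -(4 + 4)*y/4 = -2*y)
H(w(-2), -10)*V(-10, 6) = -2*(-10)*6 = 20*6 = 120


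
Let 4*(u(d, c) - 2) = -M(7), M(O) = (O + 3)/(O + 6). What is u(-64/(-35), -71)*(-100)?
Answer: -2350/13 ≈ -180.77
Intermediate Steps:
M(O) = (3 + O)/(6 + O)
u(d, c) = 47/26 (u(d, c) = 2 + (-(3 + 7)/(6 + 7))/4 = 2 + (-10/13)/4 = 2 + (-1*10/13)/4 = 2 + (¼)*(-10/13) = 2 - 5/26 = 47/26)
u(-64/(-35), -71)*(-100) = (47/26)*(-100) = -2350/13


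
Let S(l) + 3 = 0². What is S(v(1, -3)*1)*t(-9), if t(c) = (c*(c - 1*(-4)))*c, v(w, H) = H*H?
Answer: 1215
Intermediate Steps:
v(w, H) = H²
t(c) = c²*(4 + c) (t(c) = (c*(c + 4))*c = (c*(4 + c))*c = c²*(4 + c))
S(l) = -3 (S(l) = -3 + 0² = -3 + 0 = -3)
S(v(1, -3)*1)*t(-9) = -3*(-9)²*(4 - 9) = -243*(-5) = -3*(-405) = 1215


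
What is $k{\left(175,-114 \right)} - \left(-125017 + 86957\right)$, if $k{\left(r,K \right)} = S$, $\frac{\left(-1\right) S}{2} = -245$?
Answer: $38550$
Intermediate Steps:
$S = 490$ ($S = \left(-2\right) \left(-245\right) = 490$)
$k{\left(r,K \right)} = 490$
$k{\left(175,-114 \right)} - \left(-125017 + 86957\right) = 490 - \left(-125017 + 86957\right) = 490 - -38060 = 490 + 38060 = 38550$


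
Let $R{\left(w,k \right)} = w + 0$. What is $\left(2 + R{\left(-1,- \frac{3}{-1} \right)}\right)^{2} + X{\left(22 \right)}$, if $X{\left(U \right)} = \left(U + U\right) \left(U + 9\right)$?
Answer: $1365$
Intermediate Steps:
$X{\left(U \right)} = 2 U \left(9 + U\right)$
$R{\left(w,k \right)} = w$
$\left(2 + R{\left(-1,- \frac{3}{-1} \right)}\right)^{2} + X{\left(22 \right)} = \left(2 - 1\right)^{2} + 2 \cdot 22 \left(9 + 22\right) = 1^{2} + 2 \cdot 22 \cdot 31 = 1 + 1364 = 1365$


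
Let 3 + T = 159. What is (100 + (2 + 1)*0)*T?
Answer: 15600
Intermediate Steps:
T = 156 (T = -3 + 159 = 156)
(100 + (2 + 1)*0)*T = (100 + (2 + 1)*0)*156 = (100 + 3*0)*156 = (100 + 0)*156 = 100*156 = 15600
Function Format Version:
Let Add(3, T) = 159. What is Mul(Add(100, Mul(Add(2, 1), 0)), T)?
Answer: 15600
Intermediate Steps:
T = 156 (T = Add(-3, 159) = 156)
Mul(Add(100, Mul(Add(2, 1), 0)), T) = Mul(Add(100, Mul(Add(2, 1), 0)), 156) = Mul(Add(100, Mul(3, 0)), 156) = Mul(Add(100, 0), 156) = Mul(100, 156) = 15600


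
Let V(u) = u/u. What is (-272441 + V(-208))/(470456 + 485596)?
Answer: -68110/239013 ≈ -0.28496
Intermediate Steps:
V(u) = 1
(-272441 + V(-208))/(470456 + 485596) = (-272441 + 1)/(470456 + 485596) = -272440/956052 = -272440*1/956052 = -68110/239013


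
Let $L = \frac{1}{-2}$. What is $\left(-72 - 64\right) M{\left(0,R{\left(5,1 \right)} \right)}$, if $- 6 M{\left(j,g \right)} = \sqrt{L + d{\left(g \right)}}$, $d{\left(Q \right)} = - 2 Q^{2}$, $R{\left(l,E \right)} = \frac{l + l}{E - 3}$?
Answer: $\frac{34 i \sqrt{202}}{3} \approx 161.08 i$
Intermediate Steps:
$L = - \frac{1}{2} \approx -0.5$
$R{\left(l,E \right)} = \frac{2 l}{-3 + E}$
$M{\left(j,g \right)} = - \frac{\sqrt{- \frac{1}{2} - 2 g^{2}}}{6}$
$\left(-72 - 64\right) M{\left(0,R{\left(5,1 \right)} \right)} = \left(-72 - 64\right) \left(- \frac{\sqrt{-2 - 8 \left(2 \cdot 5 \frac{1}{-3 + 1}\right)^{2}}}{12}\right) = - 136 \left(- \frac{\sqrt{-2 - 8 \left(2 \cdot 5 \frac{1}{-2}\right)^{2}}}{12}\right) = - 136 \left(- \frac{\sqrt{-2 - 8 \left(2 \cdot 5 \left(- \frac{1}{2}\right)\right)^{2}}}{12}\right) = - 136 \left(- \frac{\sqrt{-2 - 8 \left(-5\right)^{2}}}{12}\right) = - 136 \left(- \frac{\sqrt{-2 - 200}}{12}\right) = - 136 \left(- \frac{\sqrt{-202}}{12}\right) = - 136 \left(- \frac{i \sqrt{202}}{12}\right) = \frac{34 i \sqrt{202}}{3}$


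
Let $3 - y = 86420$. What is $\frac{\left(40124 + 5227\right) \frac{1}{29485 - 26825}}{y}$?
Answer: $- \frac{45351}{229869220} \approx -0.00019729$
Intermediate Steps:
$y = -86417$ ($y = 3 - 86420 = -86417$)
$\frac{\left(40124 + 5227\right) \frac{1}{29485 - 26825}}{y} = \frac{\left(40124 + 5227\right) \frac{1}{29485 - 26825}}{-86417} = \frac{45351}{2660} \left(- \frac{1}{86417}\right) = - \frac{45351}{229869220}$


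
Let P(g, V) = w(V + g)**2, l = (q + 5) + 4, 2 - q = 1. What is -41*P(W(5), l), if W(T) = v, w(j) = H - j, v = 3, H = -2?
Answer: -9225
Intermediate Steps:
q = 1 (q = 2 - 1*1 = 2 - 1 = 1)
w(j) = -2 - j
l = 10 (l = (1 + 5) + 4 = 6 + 4 = 10)
W(T) = 3
P(g, V) = (-2 - V - g)**2 (P(g, V) = (-2 - (V + g))**2 = (-2 + (-V - g))**2 = (-2 - V - g)**2)
-41*P(W(5), l) = -41*(2 + 10 + 3)**2 = -41*15**2 = -41*225 = -9225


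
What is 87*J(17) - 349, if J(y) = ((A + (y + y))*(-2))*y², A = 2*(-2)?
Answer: -1508929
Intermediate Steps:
A = -4
J(y) = y²*(8 - 4*y) (J(y) = ((-4 + (y + y))*(-2))*y² = ((-4 + 2*y)*(-2))*y² = (8 - 4*y)*y² = y²*(8 - 4*y))
87*J(17) - 349 = 87*(4*17²*(2 - 1*17)) - 349 = 87*(4*289*(2 - 17)) - 349 = 87*(4*289*(-15)) - 349 = 87*(-17340) - 349 = -1508580 - 349 = -1508929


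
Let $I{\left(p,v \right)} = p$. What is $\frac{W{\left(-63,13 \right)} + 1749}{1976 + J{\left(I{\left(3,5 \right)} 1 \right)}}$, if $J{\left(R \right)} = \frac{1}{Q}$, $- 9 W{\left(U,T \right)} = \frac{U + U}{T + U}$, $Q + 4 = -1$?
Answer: $\frac{43718}{49395} \approx 0.88507$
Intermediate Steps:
$Q = -5$ ($Q = -4 - 1 = -5$)
$W{\left(U,T \right)} = - \frac{2 U}{9 \left(T + U\right)}$ ($W{\left(U,T \right)} = - \frac{\left(U + U\right) \frac{1}{T + U}}{9} = - \frac{2 U \frac{1}{T + U}}{9} = - \frac{2 U}{9 \left(T + U\right)}$)
$J{\left(R \right)} = - \frac{1}{5}$ ($J{\left(R \right)} = \frac{1}{-5} = - \frac{1}{5}$)
$\frac{W{\left(-63,13 \right)} + 1749}{1976 + J{\left(I{\left(3,5 \right)} 1 \right)}} = \frac{\left(-2\right) \left(-63\right) \frac{1}{9 \cdot 13 + 9 \left(-63\right)} + 1749}{1976 - \frac{1}{5}} = \frac{\left(-2\right) \left(-63\right) \frac{1}{117 - 567} + 1749}{\frac{9879}{5}} = \left(\left(-2\right) \left(-63\right) \frac{1}{-450} + 1749\right) \frac{5}{9879} = \left(\left(-2\right) \left(-63\right) \left(- \frac{1}{450}\right) + 1749\right) \frac{5}{9879} = \left(- \frac{7}{25} + 1749\right) \frac{5}{9879} = \frac{43718}{25} \cdot \frac{5}{9879} = \frac{43718}{49395}$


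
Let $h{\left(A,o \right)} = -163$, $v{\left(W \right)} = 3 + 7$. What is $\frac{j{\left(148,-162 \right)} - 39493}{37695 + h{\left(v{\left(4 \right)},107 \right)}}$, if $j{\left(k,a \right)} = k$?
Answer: $- \frac{39345}{37532} \approx -1.0483$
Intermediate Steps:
$v{\left(W \right)} = 10$
$\frac{j{\left(148,-162 \right)} - 39493}{37695 + h{\left(v{\left(4 \right)},107 \right)}} = \frac{148 - 39493}{37695 - 163} = - \frac{39345}{37532}$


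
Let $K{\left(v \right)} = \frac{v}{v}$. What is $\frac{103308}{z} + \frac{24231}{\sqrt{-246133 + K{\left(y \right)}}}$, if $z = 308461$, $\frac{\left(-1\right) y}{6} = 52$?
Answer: $\frac{103308}{308461} - \frac{8077 i \sqrt{6837}}{13674} \approx 0.33491 - 48.841 i$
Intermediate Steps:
$y = -312$ ($y = \left(-6\right) 52 = -312$)
$K{\left(v \right)} = 1$
$\frac{103308}{z} + \frac{24231}{\sqrt{-246133 + K{\left(y \right)}}} = \frac{103308}{308461} + \frac{24231}{\sqrt{-246133 + 1}} = 103308 \cdot \frac{1}{308461} + \frac{24231}{\sqrt{-246132}} = \frac{103308}{308461} + \frac{24231}{6 i \sqrt{6837}} = \frac{103308}{308461} + 24231 \left(- \frac{i \sqrt{6837}}{41022}\right) = \frac{103308}{308461} - \frac{8077 i \sqrt{6837}}{13674}$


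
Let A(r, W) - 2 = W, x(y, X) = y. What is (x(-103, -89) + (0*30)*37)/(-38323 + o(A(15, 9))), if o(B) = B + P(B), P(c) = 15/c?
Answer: 1133/421417 ≈ 0.0026885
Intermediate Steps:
A(r, W) = 2 + W
o(B) = B + 15/B
(x(-103, -89) + (0*30)*37)/(-38323 + o(A(15, 9))) = (-103 + (0*30)*37)/(-38323 + ((2 + 9) + 15/(2 + 9))) = (-103 + 0*37)/(-38323 + (11 + 15/11)) = (-103 + 0)/(-38323 + (11 + 15*(1/11))) = -103/(-38323 + (11 + 15/11)) = -103/(-38323 + 136/11) = -103/(-421417/11) = -103*(-11/421417) = 1133/421417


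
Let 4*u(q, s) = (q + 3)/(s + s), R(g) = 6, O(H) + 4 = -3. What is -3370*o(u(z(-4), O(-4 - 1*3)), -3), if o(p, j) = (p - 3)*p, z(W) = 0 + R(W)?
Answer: -2684205/1568 ≈ -1711.9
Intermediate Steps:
O(H) = -7 (O(H) = -4 - 3 = -7)
z(W) = 6 (z(W) = 0 + 6 = 6)
u(q, s) = (3 + q)/(8*s) (u(q, s) = ((q + 3)/(s + s))/4 = ((3 + q)/((2*s)))/4 = ((3 + q)*(1/(2*s)))/4 = ((3 + q)/(2*s))/4 = (3 + q)/(8*s))
o(p, j) = p*(-3 + p) (o(p, j) = (-3 + p)*p = p*(-3 + p))
-3370*o(u(z(-4), O(-4 - 1*3)), -3) = -3370*(⅛)*(3 + 6)/(-7)*(-3 + (⅛)*(3 + 6)/(-7)) = -3370*(⅛)*(-⅐)*9*(-3 + (⅛)*(-⅐)*9) = -(-15165)*(-3 - 9/56)/28 = -(-15165)*(-177)/(28*56) = -3370*1593/3136 = -2684205/1568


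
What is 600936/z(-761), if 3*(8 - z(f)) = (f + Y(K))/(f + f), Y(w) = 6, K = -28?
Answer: 2743873776/35773 ≈ 76702.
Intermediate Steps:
z(f) = 8 - (6 + f)/(6*f) (z(f) = 8 - (f + 6)/(3*(f + f)) = 8 - (6 + f)/(3*(2*f)) = 8 - (6 + f)*1/(2*f)/3 = 8 - (6 + f)/(6*f))
600936/z(-761) = 600936/(47/6 - 1/(-761)) = 600936/(47/6 - 1*(-1/761)) = 600936/(47/6 + 1/761) = 600936/(35773/4566) = 600936*(4566/35773) = 2743873776/35773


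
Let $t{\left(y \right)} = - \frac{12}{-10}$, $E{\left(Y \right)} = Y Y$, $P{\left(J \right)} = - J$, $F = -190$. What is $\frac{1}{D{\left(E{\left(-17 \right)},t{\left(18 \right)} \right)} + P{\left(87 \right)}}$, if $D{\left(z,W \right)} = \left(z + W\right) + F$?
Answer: $\frac{5}{66} \approx 0.075758$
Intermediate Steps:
$E{\left(Y \right)} = Y^{2}$
$t{\left(y \right)} = \frac{6}{5}$ ($t{\left(y \right)} = \left(-12\right) \left(- \frac{1}{10}\right) = \frac{6}{5}$)
$D{\left(z,W \right)} = -190 + W + z$ ($D{\left(z,W \right)} = \left(z + W\right) - 190 = \left(W + z\right) - 190 = -190 + W + z$)
$\frac{1}{D{\left(E{\left(-17 \right)},t{\left(18 \right)} \right)} + P{\left(87 \right)}} = \frac{1}{\left(-190 + \frac{6}{5} + \left(-17\right)^{2}\right) - 87} = \frac{1}{\left(-190 + \frac{6}{5} + 289\right) - 87} = \frac{1}{\frac{501}{5} - 87} = \frac{1}{\frac{66}{5}} = \frac{5}{66}$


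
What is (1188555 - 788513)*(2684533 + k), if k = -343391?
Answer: 936555127964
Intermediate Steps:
(1188555 - 788513)*(2684533 + k) = (1188555 - 788513)*(2684533 - 343391) = 400042*2341142 = 936555127964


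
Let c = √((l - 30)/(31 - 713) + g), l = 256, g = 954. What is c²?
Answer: 325201/341 ≈ 953.67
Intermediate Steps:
c = √110893541/341 (c = √((256 - 30)/(31 - 713) + 954) = √(226/(-682) + 954) = √(226*(-1/682) + 954) = √(-113/341 + 954) = √(325201/341) = √110893541/341 ≈ 30.882)
c² = (√110893541/341)² = 325201/341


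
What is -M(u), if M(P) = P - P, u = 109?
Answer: 0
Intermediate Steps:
M(P) = 0
-M(u) = -1*0 = 0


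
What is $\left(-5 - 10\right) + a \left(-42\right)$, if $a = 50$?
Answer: $-2115$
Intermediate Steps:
$\left(-5 - 10\right) + a \left(-42\right) = \left(-5 - 10\right) + 50 \left(-42\right) = -15 - 2100 = -2115$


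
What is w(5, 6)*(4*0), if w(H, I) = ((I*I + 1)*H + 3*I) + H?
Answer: 0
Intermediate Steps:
w(H, I) = H + 3*I + H*(1 + I²) (w(H, I) = ((I² + 1)*H + 3*I) + H = ((1 + I²)*H + 3*I) + H = (H*(1 + I²) + 3*I) + H = (3*I + H*(1 + I²)) + H = H + 3*I + H*(1 + I²))
w(5, 6)*(4*0) = (2*5 + 3*6 + 5*6²)*(4*0) = (10 + 18 + 5*36)*0 = (10 + 18 + 180)*0 = 208*0 = 0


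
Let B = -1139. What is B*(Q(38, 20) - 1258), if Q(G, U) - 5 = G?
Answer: 1383885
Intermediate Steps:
Q(G, U) = 5 + G
B*(Q(38, 20) - 1258) = -1139*((5 + 38) - 1258) = -1139*(43 - 1258) = -1139*(-1215) = 1383885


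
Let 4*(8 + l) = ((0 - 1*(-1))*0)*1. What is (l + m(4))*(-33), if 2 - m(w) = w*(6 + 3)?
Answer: 1386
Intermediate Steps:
l = -8 (l = -8 + (((0 - 1*(-1))*0)*1)/4 = -8 + (((0 + 1)*0)*1)/4 = -8 + ((1*0)*1)/4 = -8 + (0*1)/4 = -8 + (¼)*0 = -8 + 0 = -8)
m(w) = 2 - 9*w (m(w) = 2 - w*(6 + 3) = 2 - w*9 = 2 - 9*w)
(l + m(4))*(-33) = (-8 + (2 - 9*4))*(-33) = (-8 + (2 - 36))*(-33) = (-8 - 34)*(-33) = -42*(-33) = 1386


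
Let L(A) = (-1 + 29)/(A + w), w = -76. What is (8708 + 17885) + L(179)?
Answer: 2739107/103 ≈ 26593.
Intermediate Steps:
L(A) = 28/(-76 + A) (L(A) = (-1 + 29)/(A - 76) = 28/(-76 + A))
(8708 + 17885) + L(179) = (8708 + 17885) + 28/(-76 + 179) = 26593 + 28/103 = 2739107/103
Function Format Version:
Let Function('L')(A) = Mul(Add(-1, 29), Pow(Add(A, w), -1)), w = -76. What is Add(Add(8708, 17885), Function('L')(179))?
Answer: Rational(2739107, 103) ≈ 26593.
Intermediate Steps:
Function('L')(A) = Mul(28, Pow(Add(-76, A), -1)) (Function('L')(A) = Mul(Add(-1, 29), Pow(Add(A, -76), -1)) = Mul(28, Pow(Add(-76, A), -1)))
Add(Add(8708, 17885), Function('L')(179)) = Add(Add(8708, 17885), Mul(28, Pow(Add(-76, 179), -1))) = Add(26593, Mul(28, Pow(103, -1))) = Add(26593, Mul(28, Rational(1, 103))) = Add(26593, Rational(28, 103)) = Rational(2739107, 103)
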